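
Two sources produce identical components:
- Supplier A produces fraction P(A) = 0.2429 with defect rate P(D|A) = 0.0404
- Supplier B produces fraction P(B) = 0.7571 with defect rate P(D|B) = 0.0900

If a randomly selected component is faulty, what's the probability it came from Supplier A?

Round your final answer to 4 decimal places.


Let A = from Supplier A, D = faulty

Given:
- P(A) = 0.2429, P(B) = 0.7571
- P(D|A) = 0.0404, P(D|B) = 0.0900

Step 1: Find P(D)
P(D) = P(D|A)P(A) + P(D|B)P(B)
     = 0.0404 × 0.2429 + 0.0900 × 0.7571
     = 0.00981316 + 0.06813900
     = 0.07795216

Step 2: Apply Bayes' theorem
P(A|D) = P(D|A)P(A) / P(D)
       = 0.00981316 / 0.07795216
       = 0.1259


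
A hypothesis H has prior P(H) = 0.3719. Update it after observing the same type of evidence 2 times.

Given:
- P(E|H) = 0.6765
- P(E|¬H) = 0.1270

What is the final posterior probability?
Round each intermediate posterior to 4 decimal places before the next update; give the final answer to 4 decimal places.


Sequential Bayesian updating:

Initial prior: P(H) = 0.3719

Update 1:
  P(E) = 0.6765 × 0.3719 + 0.1270 × 0.6281 = 0.25159035 + 0.07976870 = 0.33135905
  P(H|E) = 0.25159035 / 0.33135905 = 0.7593

Update 2:
  P(E) = 0.6765 × 0.7593 + 0.1270 × 0.2407 = 0.51366645 + 0.03056890 = 0.54423535
  P(H|E) = 0.51366645 / 0.54423535 = 0.9438

Final posterior: 0.9438


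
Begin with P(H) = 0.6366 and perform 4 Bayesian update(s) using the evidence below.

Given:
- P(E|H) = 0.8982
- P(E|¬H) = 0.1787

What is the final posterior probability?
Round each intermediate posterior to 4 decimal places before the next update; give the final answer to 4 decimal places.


Sequential Bayesian updating:

Initial prior: P(H) = 0.6366

Update 1:
  P(E) = 0.8982 × 0.6366 + 0.1787 × 0.3634 = 0.57179412 + 0.06493958 = 0.63673370
  P(H|E) = 0.57179412 / 0.63673370 = 0.8980

Update 2:
  P(E) = 0.8982 × 0.8980 + 0.1787 × 0.1020 = 0.80658360 + 0.01822740 = 0.82481100
  P(H|E) = 0.80658360 / 0.82481100 = 0.9779

Update 3:
  P(E) = 0.8982 × 0.9779 + 0.1787 × 0.0221 = 0.87834978 + 0.00394927 = 0.88229905
  P(H|E) = 0.87834978 / 0.88229905 = 0.9955

Update 4:
  P(E) = 0.8982 × 0.9955 + 0.1787 × 0.0045 = 0.89415810 + 0.00080415 = 0.89496225
  P(H|E) = 0.89415810 / 0.89496225 = 0.9991

Final posterior: 0.9991


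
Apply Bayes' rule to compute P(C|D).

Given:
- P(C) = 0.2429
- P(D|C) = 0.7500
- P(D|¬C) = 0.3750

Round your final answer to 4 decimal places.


Bayes' theorem: P(C|D) = P(D|C) × P(C) / P(D)

Step 1: Calculate P(D) using law of total probability
P(D) = P(D|C)P(C) + P(D|¬C)P(¬C)
     = 0.7500 × 0.2429 + 0.3750 × 0.7571
     = 0.18217500 + 0.28391250
     = 0.46608750

Step 2: Apply Bayes' theorem
P(C|D) = P(D|C) × P(C) / P(D)
       = 0.18217500 / 0.46608750
       = 0.3909


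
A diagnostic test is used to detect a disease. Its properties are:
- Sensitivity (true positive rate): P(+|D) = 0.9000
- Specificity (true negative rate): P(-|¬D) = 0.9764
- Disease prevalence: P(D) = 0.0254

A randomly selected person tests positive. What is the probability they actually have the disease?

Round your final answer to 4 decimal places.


Let D = has disease, + = positive test

Given:
- P(D) = 0.0254 (prevalence)
- P(+|D) = 0.9000 (sensitivity)
- P(-|¬D) = 0.9764 (specificity)
- P(+|¬D) = 0.0236 (false positive rate = 1 - specificity)

Step 1: Find P(+)
P(+) = P(+|D)P(D) + P(+|¬D)P(¬D)
     = 0.9000 × 0.0254 + 0.0236 × 0.9746
     = 0.02286000 + 0.02300056
     = 0.04586056

Step 2: Apply Bayes' theorem for P(D|+)
P(D|+) = P(+|D)P(D) / P(+)
       = 0.02286000 / 0.04586056
       = 0.4985


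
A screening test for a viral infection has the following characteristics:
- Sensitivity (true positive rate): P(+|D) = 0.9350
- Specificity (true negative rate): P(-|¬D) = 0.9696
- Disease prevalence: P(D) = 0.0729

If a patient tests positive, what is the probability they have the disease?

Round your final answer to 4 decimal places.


Let D = has disease, + = positive test

Given:
- P(D) = 0.0729 (prevalence)
- P(+|D) = 0.9350 (sensitivity)
- P(-|¬D) = 0.9696 (specificity)
- P(+|¬D) = 0.0304 (false positive rate = 1 - specificity)

Step 1: Find P(+)
P(+) = P(+|D)P(D) + P(+|¬D)P(¬D)
     = 0.9350 × 0.0729 + 0.0304 × 0.9271
     = 0.06816150 + 0.02818384
     = 0.09634534

Step 2: Apply Bayes' theorem for P(D|+)
P(D|+) = P(+|D)P(D) / P(+)
       = 0.06816150 / 0.09634534
       = 0.7075


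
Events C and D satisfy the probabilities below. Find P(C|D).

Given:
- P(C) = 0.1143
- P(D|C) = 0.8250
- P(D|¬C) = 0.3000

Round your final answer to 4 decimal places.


Bayes' theorem: P(C|D) = P(D|C) × P(C) / P(D)

Step 1: Calculate P(D) using law of total probability
P(D) = P(D|C)P(C) + P(D|¬C)P(¬C)
     = 0.8250 × 0.1143 + 0.3000 × 0.8857
     = 0.09429750 + 0.26571000
     = 0.36000750

Step 2: Apply Bayes' theorem
P(C|D) = P(D|C) × P(C) / P(D)
       = 0.09429750 / 0.36000750
       = 0.2619


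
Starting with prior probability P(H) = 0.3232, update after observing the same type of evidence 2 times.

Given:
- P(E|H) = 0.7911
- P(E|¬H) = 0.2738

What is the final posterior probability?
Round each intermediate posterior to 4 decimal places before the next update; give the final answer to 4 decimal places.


Sequential Bayesian updating:

Initial prior: P(H) = 0.3232

Update 1:
  P(E) = 0.7911 × 0.3232 + 0.2738 × 0.6768 = 0.25568352 + 0.18530784 = 0.44099136
  P(H|E) = 0.25568352 / 0.44099136 = 0.5798

Update 2:
  P(E) = 0.7911 × 0.5798 + 0.2738 × 0.4202 = 0.45867978 + 0.11505076 = 0.57373054
  P(H|E) = 0.45867978 / 0.57373054 = 0.7995

Final posterior: 0.7995


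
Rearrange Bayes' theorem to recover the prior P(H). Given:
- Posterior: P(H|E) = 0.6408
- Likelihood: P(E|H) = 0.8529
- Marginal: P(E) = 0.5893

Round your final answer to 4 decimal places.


From Bayes' theorem: P(H|E) = P(E|H) × P(H) / P(E)

Rearranging for P(H):
P(H) = P(H|E) × P(E) / P(E|H)
     = 0.6408 × 0.5893 / 0.8529
     = 0.37762344 / 0.8529
     = 0.4428


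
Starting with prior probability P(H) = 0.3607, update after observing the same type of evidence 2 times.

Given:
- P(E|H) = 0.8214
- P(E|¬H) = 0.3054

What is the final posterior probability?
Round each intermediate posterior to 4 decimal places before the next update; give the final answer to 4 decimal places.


Sequential Bayesian updating:

Initial prior: P(H) = 0.3607

Update 1:
  P(E) = 0.8214 × 0.3607 + 0.3054 × 0.6393 = 0.29627898 + 0.19524222 = 0.49152120
  P(H|E) = 0.29627898 / 0.49152120 = 0.6028

Update 2:
  P(E) = 0.8214 × 0.6028 + 0.3054 × 0.3972 = 0.49513992 + 0.12130488 = 0.61644480
  P(H|E) = 0.49513992 / 0.61644480 = 0.8032

Final posterior: 0.8032


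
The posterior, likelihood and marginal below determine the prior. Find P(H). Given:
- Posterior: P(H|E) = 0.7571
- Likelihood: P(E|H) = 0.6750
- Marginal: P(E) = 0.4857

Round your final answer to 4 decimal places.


From Bayes' theorem: P(H|E) = P(E|H) × P(H) / P(E)

Rearranging for P(H):
P(H) = P(H|E) × P(E) / P(E|H)
     = 0.7571 × 0.4857 / 0.6750
     = 0.36772347 / 0.6750
     = 0.5448


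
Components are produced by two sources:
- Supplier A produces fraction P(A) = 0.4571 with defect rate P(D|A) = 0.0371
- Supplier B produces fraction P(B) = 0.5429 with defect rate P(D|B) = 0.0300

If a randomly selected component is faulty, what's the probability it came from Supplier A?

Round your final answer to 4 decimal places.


Let A = from Supplier A, D = faulty

Given:
- P(A) = 0.4571, P(B) = 0.5429
- P(D|A) = 0.0371, P(D|B) = 0.0300

Step 1: Find P(D)
P(D) = P(D|A)P(A) + P(D|B)P(B)
     = 0.0371 × 0.4571 + 0.0300 × 0.5429
     = 0.01695841 + 0.01628700
     = 0.03324541

Step 2: Apply Bayes' theorem
P(A|D) = P(D|A)P(A) / P(D)
       = 0.01695841 / 0.03324541
       = 0.5101


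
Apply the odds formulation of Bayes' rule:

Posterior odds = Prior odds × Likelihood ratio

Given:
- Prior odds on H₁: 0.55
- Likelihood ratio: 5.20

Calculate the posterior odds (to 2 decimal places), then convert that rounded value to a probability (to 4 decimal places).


Step 1: Calculate posterior odds
Posterior odds = Prior odds × LR
               = 0.55 × 5.20
               = 2.86

Step 2: Convert to probability
P(H₁|E) = Posterior odds / (1 + Posterior odds)
       = 2.86 / (1 + 2.86)
       = 2.86 / 3.86
       = 0.7409

The evidence increased P(H₁) from 0.3548 to 0.7409.


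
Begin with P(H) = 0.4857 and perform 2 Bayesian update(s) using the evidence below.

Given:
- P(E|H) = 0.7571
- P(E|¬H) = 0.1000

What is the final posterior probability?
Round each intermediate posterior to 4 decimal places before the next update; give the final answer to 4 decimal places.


Sequential Bayesian updating:

Initial prior: P(H) = 0.4857

Update 1:
  P(E) = 0.7571 × 0.4857 + 0.1000 × 0.5143 = 0.36772347 + 0.05143000 = 0.41915347
  P(H|E) = 0.36772347 / 0.41915347 = 0.8773

Update 2:
  P(E) = 0.7571 × 0.8773 + 0.1000 × 0.1227 = 0.66420383 + 0.01227000 = 0.67647383
  P(H|E) = 0.66420383 / 0.67647383 = 0.9819

Final posterior: 0.9819


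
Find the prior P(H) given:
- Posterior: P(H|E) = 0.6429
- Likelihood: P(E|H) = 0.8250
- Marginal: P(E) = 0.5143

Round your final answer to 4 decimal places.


From Bayes' theorem: P(H|E) = P(E|H) × P(H) / P(E)

Rearranging for P(H):
P(H) = P(H|E) × P(E) / P(E|H)
     = 0.6429 × 0.5143 / 0.8250
     = 0.33064347 / 0.8250
     = 0.4008


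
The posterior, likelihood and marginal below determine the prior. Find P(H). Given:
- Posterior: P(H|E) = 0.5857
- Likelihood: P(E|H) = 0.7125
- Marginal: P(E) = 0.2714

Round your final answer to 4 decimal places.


From Bayes' theorem: P(H|E) = P(E|H) × P(H) / P(E)

Rearranging for P(H):
P(H) = P(H|E) × P(E) / P(E|H)
     = 0.5857 × 0.2714 / 0.7125
     = 0.15895898 / 0.7125
     = 0.2231


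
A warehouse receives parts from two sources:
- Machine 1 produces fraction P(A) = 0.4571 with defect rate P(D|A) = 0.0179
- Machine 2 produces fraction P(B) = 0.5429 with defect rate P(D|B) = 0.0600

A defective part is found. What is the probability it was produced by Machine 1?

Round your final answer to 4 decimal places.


Let A = from Machine 1, D = defective

Given:
- P(A) = 0.4571, P(B) = 0.5429
- P(D|A) = 0.0179, P(D|B) = 0.0600

Step 1: Find P(D)
P(D) = P(D|A)P(A) + P(D|B)P(B)
     = 0.0179 × 0.4571 + 0.0600 × 0.5429
     = 0.00818209 + 0.03257400
     = 0.04075609

Step 2: Apply Bayes' theorem
P(A|D) = P(D|A)P(A) / P(D)
       = 0.00818209 / 0.04075609
       = 0.2008


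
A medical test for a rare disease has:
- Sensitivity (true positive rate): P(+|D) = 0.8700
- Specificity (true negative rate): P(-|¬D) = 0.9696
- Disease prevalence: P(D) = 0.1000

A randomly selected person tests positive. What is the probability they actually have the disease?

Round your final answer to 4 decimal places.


Let D = has disease, + = positive test

Given:
- P(D) = 0.1000 (prevalence)
- P(+|D) = 0.8700 (sensitivity)
- P(-|¬D) = 0.9696 (specificity)
- P(+|¬D) = 0.0304 (false positive rate = 1 - specificity)

Step 1: Find P(+)
P(+) = P(+|D)P(D) + P(+|¬D)P(¬D)
     = 0.8700 × 0.1000 + 0.0304 × 0.9000
     = 0.08700000 + 0.02736000
     = 0.11436000

Step 2: Apply Bayes' theorem for P(D|+)
P(D|+) = P(+|D)P(D) / P(+)
       = 0.08700000 / 0.11436000
       = 0.7608


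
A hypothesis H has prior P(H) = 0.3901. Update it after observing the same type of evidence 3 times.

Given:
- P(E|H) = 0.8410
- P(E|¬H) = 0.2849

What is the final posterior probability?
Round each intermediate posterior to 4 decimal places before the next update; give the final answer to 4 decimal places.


Sequential Bayesian updating:

Initial prior: P(H) = 0.3901

Update 1:
  P(E) = 0.8410 × 0.3901 + 0.2849 × 0.6099 = 0.32807410 + 0.17376051 = 0.50183461
  P(H|E) = 0.32807410 / 0.50183461 = 0.6537

Update 2:
  P(E) = 0.8410 × 0.6537 + 0.2849 × 0.3463 = 0.54976170 + 0.09866087 = 0.64842257
  P(H|E) = 0.54976170 / 0.64842257 = 0.8478

Update 3:
  P(E) = 0.8410 × 0.8478 + 0.2849 × 0.1522 = 0.71299980 + 0.04336178 = 0.75636158
  P(H|E) = 0.71299980 / 0.75636158 = 0.9427

Final posterior: 0.9427


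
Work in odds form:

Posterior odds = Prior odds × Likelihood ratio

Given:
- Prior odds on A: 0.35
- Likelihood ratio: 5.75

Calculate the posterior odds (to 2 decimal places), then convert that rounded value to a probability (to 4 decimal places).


Step 1: Calculate posterior odds
Posterior odds = Prior odds × LR
               = 0.35 × 5.75
               = 2.01

Step 2: Convert to probability
P(A|E) = Posterior odds / (1 + Posterior odds)
       = 2.01 / (1 + 2.01)
       = 2.01 / 3.01
       = 0.6678

The evidence increased P(A) from 0.2593 to 0.6678.


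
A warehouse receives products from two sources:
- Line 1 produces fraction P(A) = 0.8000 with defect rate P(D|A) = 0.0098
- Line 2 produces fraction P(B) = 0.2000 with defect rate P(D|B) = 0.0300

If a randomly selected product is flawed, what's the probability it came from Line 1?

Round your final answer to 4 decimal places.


Let A = from Line 1, D = flawed

Given:
- P(A) = 0.8000, P(B) = 0.2000
- P(D|A) = 0.0098, P(D|B) = 0.0300

Step 1: Find P(D)
P(D) = P(D|A)P(A) + P(D|B)P(B)
     = 0.0098 × 0.8000 + 0.0300 × 0.2000
     = 0.00784000 + 0.00600000
     = 0.01384000

Step 2: Apply Bayes' theorem
P(A|D) = P(D|A)P(A) / P(D)
       = 0.00784000 / 0.01384000
       = 0.5665


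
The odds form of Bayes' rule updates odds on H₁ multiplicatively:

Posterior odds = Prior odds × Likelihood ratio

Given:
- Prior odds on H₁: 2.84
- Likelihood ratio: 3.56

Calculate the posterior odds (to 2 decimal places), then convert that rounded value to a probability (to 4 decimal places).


Step 1: Calculate posterior odds
Posterior odds = Prior odds × LR
               = 2.84 × 3.56
               = 10.11

Step 2: Convert to probability
P(H₁|E) = Posterior odds / (1 + Posterior odds)
       = 10.11 / (1 + 10.11)
       = 10.11 / 11.11
       = 0.9100

The evidence increased P(H₁) from 0.7396 to 0.9100.


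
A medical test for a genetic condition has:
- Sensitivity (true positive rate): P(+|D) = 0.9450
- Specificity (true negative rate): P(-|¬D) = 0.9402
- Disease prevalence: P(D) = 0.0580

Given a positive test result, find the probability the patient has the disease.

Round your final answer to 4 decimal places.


Let D = has disease, + = positive test

Given:
- P(D) = 0.0580 (prevalence)
- P(+|D) = 0.9450 (sensitivity)
- P(-|¬D) = 0.9402 (specificity)
- P(+|¬D) = 0.0598 (false positive rate = 1 - specificity)

Step 1: Find P(+)
P(+) = P(+|D)P(D) + P(+|¬D)P(¬D)
     = 0.9450 × 0.0580 + 0.0598 × 0.9420
     = 0.05481000 + 0.05633160
     = 0.11114160

Step 2: Apply Bayes' theorem for P(D|+)
P(D|+) = P(+|D)P(D) / P(+)
       = 0.05481000 / 0.11114160
       = 0.4932


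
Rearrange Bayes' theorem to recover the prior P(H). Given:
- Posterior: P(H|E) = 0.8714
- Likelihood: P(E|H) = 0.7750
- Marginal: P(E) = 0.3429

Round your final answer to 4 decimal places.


From Bayes' theorem: P(H|E) = P(E|H) × P(H) / P(E)

Rearranging for P(H):
P(H) = P(H|E) × P(E) / P(E|H)
     = 0.8714 × 0.3429 / 0.7750
     = 0.29880306 / 0.7750
     = 0.3856


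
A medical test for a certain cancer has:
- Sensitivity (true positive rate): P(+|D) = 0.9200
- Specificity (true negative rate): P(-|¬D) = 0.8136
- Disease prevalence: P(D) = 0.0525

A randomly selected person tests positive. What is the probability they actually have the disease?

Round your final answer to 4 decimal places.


Let D = has disease, + = positive test

Given:
- P(D) = 0.0525 (prevalence)
- P(+|D) = 0.9200 (sensitivity)
- P(-|¬D) = 0.8136 (specificity)
- P(+|¬D) = 0.1864 (false positive rate = 1 - specificity)

Step 1: Find P(+)
P(+) = P(+|D)P(D) + P(+|¬D)P(¬D)
     = 0.9200 × 0.0525 + 0.1864 × 0.9475
     = 0.04830000 + 0.17661400
     = 0.22491400

Step 2: Apply Bayes' theorem for P(D|+)
P(D|+) = P(+|D)P(D) / P(+)
       = 0.04830000 / 0.22491400
       = 0.2147


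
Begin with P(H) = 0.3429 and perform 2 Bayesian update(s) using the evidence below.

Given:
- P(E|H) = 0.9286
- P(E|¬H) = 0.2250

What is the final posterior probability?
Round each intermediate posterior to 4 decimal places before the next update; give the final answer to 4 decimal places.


Sequential Bayesian updating:

Initial prior: P(H) = 0.3429

Update 1:
  P(E) = 0.9286 × 0.3429 + 0.2250 × 0.6571 = 0.31841694 + 0.14784750 = 0.46626444
  P(H|E) = 0.31841694 / 0.46626444 = 0.6829

Update 2:
  P(E) = 0.9286 × 0.6829 + 0.2250 × 0.3171 = 0.63414094 + 0.07134750 = 0.70548844
  P(H|E) = 0.63414094 / 0.70548844 = 0.8989

Final posterior: 0.8989


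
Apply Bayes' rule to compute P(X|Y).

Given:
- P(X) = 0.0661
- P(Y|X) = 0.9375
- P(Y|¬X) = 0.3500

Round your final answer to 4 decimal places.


Bayes' theorem: P(X|Y) = P(Y|X) × P(X) / P(Y)

Step 1: Calculate P(Y) using law of total probability
P(Y) = P(Y|X)P(X) + P(Y|¬X)P(¬X)
     = 0.9375 × 0.0661 + 0.3500 × 0.9339
     = 0.06196875 + 0.32686500
     = 0.38883375

Step 2: Apply Bayes' theorem
P(X|Y) = P(Y|X) × P(X) / P(Y)
       = 0.06196875 / 0.38883375
       = 0.1594


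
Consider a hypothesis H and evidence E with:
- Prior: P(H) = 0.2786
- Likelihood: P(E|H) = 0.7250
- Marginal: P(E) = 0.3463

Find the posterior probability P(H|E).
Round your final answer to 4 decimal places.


Using Bayes' theorem:

P(H|E) = P(E|H) × P(H) / P(E)
       = 0.7250 × 0.2786 / 0.3463
       = 0.20198500 / 0.3463
       = 0.5833

The evidence strengthens our belief in H.
Prior: 0.2786 → Posterior: 0.5833


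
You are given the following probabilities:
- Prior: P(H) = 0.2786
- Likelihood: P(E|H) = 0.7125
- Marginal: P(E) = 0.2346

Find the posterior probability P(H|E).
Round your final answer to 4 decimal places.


Using Bayes' theorem:

P(H|E) = P(E|H) × P(H) / P(E)
       = 0.7125 × 0.2786 / 0.2346
       = 0.19850250 / 0.2346
       = 0.8461

The evidence strengthens our belief in H.
Prior: 0.2786 → Posterior: 0.8461


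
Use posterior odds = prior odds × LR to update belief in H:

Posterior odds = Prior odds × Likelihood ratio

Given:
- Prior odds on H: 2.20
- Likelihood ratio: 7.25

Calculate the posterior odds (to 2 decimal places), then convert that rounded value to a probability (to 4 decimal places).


Step 1: Calculate posterior odds
Posterior odds = Prior odds × LR
               = 2.20 × 7.25
               = 15.95

Step 2: Convert to probability
P(H|E) = Posterior odds / (1 + Posterior odds)
       = 15.95 / (1 + 15.95)
       = 15.95 / 16.95
       = 0.9410

The evidence increased P(H) from 0.6875 to 0.9410.


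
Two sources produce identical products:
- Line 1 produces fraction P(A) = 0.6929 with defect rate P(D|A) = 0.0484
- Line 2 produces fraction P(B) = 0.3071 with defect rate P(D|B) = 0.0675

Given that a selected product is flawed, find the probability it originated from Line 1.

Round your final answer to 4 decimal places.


Let A = from Line 1, D = flawed

Given:
- P(A) = 0.6929, P(B) = 0.3071
- P(D|A) = 0.0484, P(D|B) = 0.0675

Step 1: Find P(D)
P(D) = P(D|A)P(A) + P(D|B)P(B)
     = 0.0484 × 0.6929 + 0.0675 × 0.3071
     = 0.03353636 + 0.02072925
     = 0.05426561

Step 2: Apply Bayes' theorem
P(A|D) = P(D|A)P(A) / P(D)
       = 0.03353636 / 0.05426561
       = 0.6180


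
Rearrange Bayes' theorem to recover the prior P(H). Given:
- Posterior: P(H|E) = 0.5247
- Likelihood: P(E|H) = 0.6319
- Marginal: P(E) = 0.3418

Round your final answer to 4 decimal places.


From Bayes' theorem: P(H|E) = P(E|H) × P(H) / P(E)

Rearranging for P(H):
P(H) = P(H|E) × P(E) / P(E|H)
     = 0.5247 × 0.3418 / 0.6319
     = 0.17934246 / 0.6319
     = 0.2838


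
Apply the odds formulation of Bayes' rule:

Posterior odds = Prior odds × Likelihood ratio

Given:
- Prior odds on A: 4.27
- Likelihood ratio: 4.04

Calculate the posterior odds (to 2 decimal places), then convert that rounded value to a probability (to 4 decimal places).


Step 1: Calculate posterior odds
Posterior odds = Prior odds × LR
               = 4.27 × 4.04
               = 17.25

Step 2: Convert to probability
P(A|E) = Posterior odds / (1 + Posterior odds)
       = 17.25 / (1 + 17.25)
       = 17.25 / 18.25
       = 0.9452

The evidence increased P(A) from 0.8102 to 0.9452.


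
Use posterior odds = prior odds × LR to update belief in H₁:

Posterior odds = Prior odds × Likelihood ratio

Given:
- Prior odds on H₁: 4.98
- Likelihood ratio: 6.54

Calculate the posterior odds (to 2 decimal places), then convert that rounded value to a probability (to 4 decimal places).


Step 1: Calculate posterior odds
Posterior odds = Prior odds × LR
               = 4.98 × 6.54
               = 32.57

Step 2: Convert to probability
P(H₁|E) = Posterior odds / (1 + Posterior odds)
       = 32.57 / (1 + 32.57)
       = 32.57 / 33.57
       = 0.9702

The evidence increased P(H₁) from 0.8328 to 0.9702.


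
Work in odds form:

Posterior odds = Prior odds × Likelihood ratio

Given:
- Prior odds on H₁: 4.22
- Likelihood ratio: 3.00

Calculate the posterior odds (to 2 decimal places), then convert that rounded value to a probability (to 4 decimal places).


Step 1: Calculate posterior odds
Posterior odds = Prior odds × LR
               = 4.22 × 3.00
               = 12.66

Step 2: Convert to probability
P(H₁|E) = Posterior odds / (1 + Posterior odds)
       = 12.66 / (1 + 12.66)
       = 12.66 / 13.66
       = 0.9268

The evidence increased P(H₁) from 0.8084 to 0.9268.


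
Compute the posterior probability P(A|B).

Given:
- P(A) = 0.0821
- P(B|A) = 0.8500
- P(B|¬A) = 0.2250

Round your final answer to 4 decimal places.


Bayes' theorem: P(A|B) = P(B|A) × P(A) / P(B)

Step 1: Calculate P(B) using law of total probability
P(B) = P(B|A)P(A) + P(B|¬A)P(¬A)
     = 0.8500 × 0.0821 + 0.2250 × 0.9179
     = 0.06978500 + 0.20652750
     = 0.27631250

Step 2: Apply Bayes' theorem
P(A|B) = P(B|A) × P(A) / P(B)
       = 0.06978500 / 0.27631250
       = 0.2526


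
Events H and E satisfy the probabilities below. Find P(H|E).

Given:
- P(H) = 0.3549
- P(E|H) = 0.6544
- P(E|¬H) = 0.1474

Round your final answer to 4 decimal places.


Bayes' theorem: P(H|E) = P(E|H) × P(H) / P(E)

Step 1: Calculate P(E) using law of total probability
P(E) = P(E|H)P(H) + P(E|¬H)P(¬H)
     = 0.6544 × 0.3549 + 0.1474 × 0.6451
     = 0.23224656 + 0.09508774
     = 0.32733430

Step 2: Apply Bayes' theorem
P(H|E) = P(E|H) × P(H) / P(E)
       = 0.23224656 / 0.32733430
       = 0.7095


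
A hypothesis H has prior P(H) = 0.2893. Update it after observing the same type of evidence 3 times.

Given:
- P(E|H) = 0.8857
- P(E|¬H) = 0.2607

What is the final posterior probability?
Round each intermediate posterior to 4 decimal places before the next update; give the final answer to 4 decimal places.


Sequential Bayesian updating:

Initial prior: P(H) = 0.2893

Update 1:
  P(E) = 0.8857 × 0.2893 + 0.2607 × 0.7107 = 0.25623301 + 0.18527949 = 0.44151250
  P(H|E) = 0.25623301 / 0.44151250 = 0.5804

Update 2:
  P(E) = 0.8857 × 0.5804 + 0.2607 × 0.4196 = 0.51406028 + 0.10938972 = 0.62345000
  P(H|E) = 0.51406028 / 0.62345000 = 0.8245

Update 3:
  P(E) = 0.8857 × 0.8245 + 0.2607 × 0.1755 = 0.73025965 + 0.04575285 = 0.77601250
  P(H|E) = 0.73025965 / 0.77601250 = 0.9410

Final posterior: 0.9410


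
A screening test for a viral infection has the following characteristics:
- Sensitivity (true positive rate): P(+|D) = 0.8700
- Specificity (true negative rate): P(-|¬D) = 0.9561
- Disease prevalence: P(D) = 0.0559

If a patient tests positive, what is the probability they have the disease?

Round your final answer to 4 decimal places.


Let D = has disease, + = positive test

Given:
- P(D) = 0.0559 (prevalence)
- P(+|D) = 0.8700 (sensitivity)
- P(-|¬D) = 0.9561 (specificity)
- P(+|¬D) = 0.0439 (false positive rate = 1 - specificity)

Step 1: Find P(+)
P(+) = P(+|D)P(D) + P(+|¬D)P(¬D)
     = 0.8700 × 0.0559 + 0.0439 × 0.9441
     = 0.04863300 + 0.04144599
     = 0.09007899

Step 2: Apply Bayes' theorem for P(D|+)
P(D|+) = P(+|D)P(D) / P(+)
       = 0.04863300 / 0.09007899
       = 0.5399


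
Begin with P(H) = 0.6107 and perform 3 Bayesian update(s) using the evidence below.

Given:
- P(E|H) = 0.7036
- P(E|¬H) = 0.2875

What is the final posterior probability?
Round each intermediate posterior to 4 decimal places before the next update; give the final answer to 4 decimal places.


Sequential Bayesian updating:

Initial prior: P(H) = 0.6107

Update 1:
  P(E) = 0.7036 × 0.6107 + 0.2875 × 0.3893 = 0.42968852 + 0.11192375 = 0.54161227
  P(H|E) = 0.42968852 / 0.54161227 = 0.7934

Update 2:
  P(E) = 0.7036 × 0.7934 + 0.2875 × 0.2066 = 0.55823624 + 0.05939750 = 0.61763374
  P(H|E) = 0.55823624 / 0.61763374 = 0.9038

Update 3:
  P(E) = 0.7036 × 0.9038 + 0.2875 × 0.0962 = 0.63591368 + 0.02765750 = 0.66357118
  P(H|E) = 0.63591368 / 0.66357118 = 0.9583

Final posterior: 0.9583


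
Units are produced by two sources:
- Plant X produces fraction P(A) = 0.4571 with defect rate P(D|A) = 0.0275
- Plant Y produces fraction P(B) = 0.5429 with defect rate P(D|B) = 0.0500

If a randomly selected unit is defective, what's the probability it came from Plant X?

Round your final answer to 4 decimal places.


Let A = from Plant X, D = defective

Given:
- P(A) = 0.4571, P(B) = 0.5429
- P(D|A) = 0.0275, P(D|B) = 0.0500

Step 1: Find P(D)
P(D) = P(D|A)P(A) + P(D|B)P(B)
     = 0.0275 × 0.4571 + 0.0500 × 0.5429
     = 0.01257025 + 0.02714500
     = 0.03971525

Step 2: Apply Bayes' theorem
P(A|D) = P(D|A)P(A) / P(D)
       = 0.01257025 / 0.03971525
       = 0.3165


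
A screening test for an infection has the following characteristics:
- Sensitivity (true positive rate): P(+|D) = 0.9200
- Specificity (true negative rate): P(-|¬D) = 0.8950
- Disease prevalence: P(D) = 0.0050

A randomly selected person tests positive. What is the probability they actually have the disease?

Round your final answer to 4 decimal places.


Let D = has disease, + = positive test

Given:
- P(D) = 0.0050 (prevalence)
- P(+|D) = 0.9200 (sensitivity)
- P(-|¬D) = 0.8950 (specificity)
- P(+|¬D) = 0.1050 (false positive rate = 1 - specificity)

Step 1: Find P(+)
P(+) = P(+|D)P(D) + P(+|¬D)P(¬D)
     = 0.9200 × 0.0050 + 0.1050 × 0.9950
     = 0.00460000 + 0.10447500
     = 0.10907500

Step 2: Apply Bayes' theorem for P(D|+)
P(D|+) = P(+|D)P(D) / P(+)
       = 0.00460000 / 0.10907500
       = 0.0422


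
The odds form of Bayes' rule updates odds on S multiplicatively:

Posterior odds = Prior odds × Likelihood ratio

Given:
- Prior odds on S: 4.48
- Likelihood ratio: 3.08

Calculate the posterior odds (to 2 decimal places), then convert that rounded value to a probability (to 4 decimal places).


Step 1: Calculate posterior odds
Posterior odds = Prior odds × LR
               = 4.48 × 3.08
               = 13.80

Step 2: Convert to probability
P(S|E) = Posterior odds / (1 + Posterior odds)
       = 13.80 / (1 + 13.80)
       = 13.80 / 14.80
       = 0.9324

The evidence increased P(S) from 0.8175 to 0.9324.


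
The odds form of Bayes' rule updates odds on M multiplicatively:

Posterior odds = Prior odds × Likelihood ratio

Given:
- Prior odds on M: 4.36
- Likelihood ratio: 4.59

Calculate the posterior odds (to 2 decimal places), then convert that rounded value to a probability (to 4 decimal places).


Step 1: Calculate posterior odds
Posterior odds = Prior odds × LR
               = 4.36 × 4.59
               = 20.01

Step 2: Convert to probability
P(M|E) = Posterior odds / (1 + Posterior odds)
       = 20.01 / (1 + 20.01)
       = 20.01 / 21.01
       = 0.9524

The evidence increased P(M) from 0.8134 to 0.9524.


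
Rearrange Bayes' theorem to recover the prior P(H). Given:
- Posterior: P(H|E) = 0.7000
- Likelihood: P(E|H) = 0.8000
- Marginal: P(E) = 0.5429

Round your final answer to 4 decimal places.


From Bayes' theorem: P(H|E) = P(E|H) × P(H) / P(E)

Rearranging for P(H):
P(H) = P(H|E) × P(E) / P(E|H)
     = 0.7000 × 0.5429 / 0.8000
     = 0.38003000 / 0.8000
     = 0.4750


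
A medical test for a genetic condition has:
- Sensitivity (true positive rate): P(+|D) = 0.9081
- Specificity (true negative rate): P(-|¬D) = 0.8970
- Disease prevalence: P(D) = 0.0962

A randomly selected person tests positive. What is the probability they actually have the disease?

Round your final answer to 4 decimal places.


Let D = has disease, + = positive test

Given:
- P(D) = 0.0962 (prevalence)
- P(+|D) = 0.9081 (sensitivity)
- P(-|¬D) = 0.8970 (specificity)
- P(+|¬D) = 0.1030 (false positive rate = 1 - specificity)

Step 1: Find P(+)
P(+) = P(+|D)P(D) + P(+|¬D)P(¬D)
     = 0.9081 × 0.0962 + 0.1030 × 0.9038
     = 0.08735922 + 0.09309140
     = 0.18045062

Step 2: Apply Bayes' theorem for P(D|+)
P(D|+) = P(+|D)P(D) / P(+)
       = 0.08735922 / 0.18045062
       = 0.4841


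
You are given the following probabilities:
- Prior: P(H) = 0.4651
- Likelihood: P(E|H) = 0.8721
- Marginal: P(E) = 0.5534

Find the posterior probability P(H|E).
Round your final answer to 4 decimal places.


Using Bayes' theorem:

P(H|E) = P(E|H) × P(H) / P(E)
       = 0.8721 × 0.4651 / 0.5534
       = 0.40561371 / 0.5534
       = 0.7329

The evidence strengthens our belief in H.
Prior: 0.4651 → Posterior: 0.7329


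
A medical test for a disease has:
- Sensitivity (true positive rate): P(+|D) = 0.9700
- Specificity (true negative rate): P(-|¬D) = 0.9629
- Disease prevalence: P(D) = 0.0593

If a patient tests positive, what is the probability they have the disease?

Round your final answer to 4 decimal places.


Let D = has disease, + = positive test

Given:
- P(D) = 0.0593 (prevalence)
- P(+|D) = 0.9700 (sensitivity)
- P(-|¬D) = 0.9629 (specificity)
- P(+|¬D) = 0.0371 (false positive rate = 1 - specificity)

Step 1: Find P(+)
P(+) = P(+|D)P(D) + P(+|¬D)P(¬D)
     = 0.9700 × 0.0593 + 0.0371 × 0.9407
     = 0.05752100 + 0.03489997
     = 0.09242097

Step 2: Apply Bayes' theorem for P(D|+)
P(D|+) = P(+|D)P(D) / P(+)
       = 0.05752100 / 0.09242097
       = 0.6224


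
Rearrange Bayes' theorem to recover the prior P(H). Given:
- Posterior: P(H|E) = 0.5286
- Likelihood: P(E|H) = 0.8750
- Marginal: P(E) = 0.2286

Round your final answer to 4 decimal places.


From Bayes' theorem: P(H|E) = P(E|H) × P(H) / P(E)

Rearranging for P(H):
P(H) = P(H|E) × P(E) / P(E|H)
     = 0.5286 × 0.2286 / 0.8750
     = 0.12083796 / 0.8750
     = 0.1381


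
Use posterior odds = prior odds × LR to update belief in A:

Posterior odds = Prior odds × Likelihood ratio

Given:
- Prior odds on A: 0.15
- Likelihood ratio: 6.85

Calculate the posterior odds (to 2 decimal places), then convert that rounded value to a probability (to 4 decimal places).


Step 1: Calculate posterior odds
Posterior odds = Prior odds × LR
               = 0.15 × 6.85
               = 1.03

Step 2: Convert to probability
P(A|E) = Posterior odds / (1 + Posterior odds)
       = 1.03 / (1 + 1.03)
       = 1.03 / 2.03
       = 0.5074

The evidence increased P(A) from 0.1304 to 0.5074.


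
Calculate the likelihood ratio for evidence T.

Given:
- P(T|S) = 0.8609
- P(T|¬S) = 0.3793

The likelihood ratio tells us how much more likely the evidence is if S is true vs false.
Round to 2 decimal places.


Likelihood Ratio (LR) = P(T|S) / P(T|¬S)

LR = 0.8609 / 0.3793
   = 2.27

The evidence is 2.27 times more likely if S is true than if S is false.
Since LR > 1, the evidence supports S over ¬S.


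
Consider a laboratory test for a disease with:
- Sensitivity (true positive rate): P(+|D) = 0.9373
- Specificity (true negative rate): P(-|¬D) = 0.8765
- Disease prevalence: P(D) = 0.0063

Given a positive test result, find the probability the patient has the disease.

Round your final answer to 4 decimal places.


Let D = has disease, + = positive test

Given:
- P(D) = 0.0063 (prevalence)
- P(+|D) = 0.9373 (sensitivity)
- P(-|¬D) = 0.8765 (specificity)
- P(+|¬D) = 0.1235 (false positive rate = 1 - specificity)

Step 1: Find P(+)
P(+) = P(+|D)P(D) + P(+|¬D)P(¬D)
     = 0.9373 × 0.0063 + 0.1235 × 0.9937
     = 0.00590499 + 0.12272195
     = 0.12862694

Step 2: Apply Bayes' theorem for P(D|+)
P(D|+) = P(+|D)P(D) / P(+)
       = 0.00590499 / 0.12862694
       = 0.0459


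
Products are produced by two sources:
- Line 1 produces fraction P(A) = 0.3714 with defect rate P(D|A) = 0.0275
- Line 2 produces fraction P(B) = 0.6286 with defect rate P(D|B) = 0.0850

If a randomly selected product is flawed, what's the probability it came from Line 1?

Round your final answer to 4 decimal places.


Let A = from Line 1, D = flawed

Given:
- P(A) = 0.3714, P(B) = 0.6286
- P(D|A) = 0.0275, P(D|B) = 0.0850

Step 1: Find P(D)
P(D) = P(D|A)P(A) + P(D|B)P(B)
     = 0.0275 × 0.3714 + 0.0850 × 0.6286
     = 0.01021350 + 0.05343100
     = 0.06364450

Step 2: Apply Bayes' theorem
P(A|D) = P(D|A)P(A) / P(D)
       = 0.01021350 / 0.06364450
       = 0.1605


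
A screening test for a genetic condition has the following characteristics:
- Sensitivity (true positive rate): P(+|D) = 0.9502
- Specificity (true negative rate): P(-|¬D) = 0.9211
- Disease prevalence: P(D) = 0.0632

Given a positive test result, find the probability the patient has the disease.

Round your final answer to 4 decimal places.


Let D = has disease, + = positive test

Given:
- P(D) = 0.0632 (prevalence)
- P(+|D) = 0.9502 (sensitivity)
- P(-|¬D) = 0.9211 (specificity)
- P(+|¬D) = 0.0789 (false positive rate = 1 - specificity)

Step 1: Find P(+)
P(+) = P(+|D)P(D) + P(+|¬D)P(¬D)
     = 0.9502 × 0.0632 + 0.0789 × 0.9368
     = 0.06005264 + 0.07391352
     = 0.13396616

Step 2: Apply Bayes' theorem for P(D|+)
P(D|+) = P(+|D)P(D) / P(+)
       = 0.06005264 / 0.13396616
       = 0.4483


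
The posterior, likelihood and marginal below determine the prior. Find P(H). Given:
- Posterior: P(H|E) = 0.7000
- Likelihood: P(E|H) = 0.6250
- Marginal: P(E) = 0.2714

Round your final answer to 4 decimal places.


From Bayes' theorem: P(H|E) = P(E|H) × P(H) / P(E)

Rearranging for P(H):
P(H) = P(H|E) × P(E) / P(E|H)
     = 0.7000 × 0.2714 / 0.6250
     = 0.18998000 / 0.6250
     = 0.3040


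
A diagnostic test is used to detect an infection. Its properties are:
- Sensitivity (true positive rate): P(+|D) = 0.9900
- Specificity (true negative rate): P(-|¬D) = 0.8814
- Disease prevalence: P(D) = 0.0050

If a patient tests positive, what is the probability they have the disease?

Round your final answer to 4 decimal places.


Let D = has disease, + = positive test

Given:
- P(D) = 0.0050 (prevalence)
- P(+|D) = 0.9900 (sensitivity)
- P(-|¬D) = 0.8814 (specificity)
- P(+|¬D) = 0.1186 (false positive rate = 1 - specificity)

Step 1: Find P(+)
P(+) = P(+|D)P(D) + P(+|¬D)P(¬D)
     = 0.9900 × 0.0050 + 0.1186 × 0.9950
     = 0.00495000 + 0.11800700
     = 0.12295700

Step 2: Apply Bayes' theorem for P(D|+)
P(D|+) = P(+|D)P(D) / P(+)
       = 0.00495000 / 0.12295700
       = 0.0403


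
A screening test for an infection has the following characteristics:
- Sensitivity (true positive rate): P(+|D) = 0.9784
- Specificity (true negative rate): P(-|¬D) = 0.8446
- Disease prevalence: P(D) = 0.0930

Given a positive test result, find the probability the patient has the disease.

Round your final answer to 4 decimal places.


Let D = has disease, + = positive test

Given:
- P(D) = 0.0930 (prevalence)
- P(+|D) = 0.9784 (sensitivity)
- P(-|¬D) = 0.8446 (specificity)
- P(+|¬D) = 0.1554 (false positive rate = 1 - specificity)

Step 1: Find P(+)
P(+) = P(+|D)P(D) + P(+|¬D)P(¬D)
     = 0.9784 × 0.0930 + 0.1554 × 0.9070
     = 0.09099120 + 0.14094780
     = 0.23193900

Step 2: Apply Bayes' theorem for P(D|+)
P(D|+) = P(+|D)P(D) / P(+)
       = 0.09099120 / 0.23193900
       = 0.3923


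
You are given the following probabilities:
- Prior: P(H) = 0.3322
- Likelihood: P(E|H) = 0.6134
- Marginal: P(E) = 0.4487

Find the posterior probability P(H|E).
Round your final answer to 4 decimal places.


Using Bayes' theorem:

P(H|E) = P(E|H) × P(H) / P(E)
       = 0.6134 × 0.3322 / 0.4487
       = 0.20377148 / 0.4487
       = 0.4541

The evidence strengthens our belief in H.
Prior: 0.3322 → Posterior: 0.4541


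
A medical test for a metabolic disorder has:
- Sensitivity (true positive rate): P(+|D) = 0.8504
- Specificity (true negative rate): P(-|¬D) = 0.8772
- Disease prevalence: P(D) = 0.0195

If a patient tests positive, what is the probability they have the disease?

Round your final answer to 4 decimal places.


Let D = has disease, + = positive test

Given:
- P(D) = 0.0195 (prevalence)
- P(+|D) = 0.8504 (sensitivity)
- P(-|¬D) = 0.8772 (specificity)
- P(+|¬D) = 0.1228 (false positive rate = 1 - specificity)

Step 1: Find P(+)
P(+) = P(+|D)P(D) + P(+|¬D)P(¬D)
     = 0.8504 × 0.0195 + 0.1228 × 0.9805
     = 0.01658280 + 0.12040540
     = 0.13698820

Step 2: Apply Bayes' theorem for P(D|+)
P(D|+) = P(+|D)P(D) / P(+)
       = 0.01658280 / 0.13698820
       = 0.1211


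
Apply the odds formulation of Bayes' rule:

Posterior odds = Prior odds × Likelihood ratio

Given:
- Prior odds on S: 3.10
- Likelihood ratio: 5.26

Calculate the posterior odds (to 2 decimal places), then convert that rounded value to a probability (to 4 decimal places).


Step 1: Calculate posterior odds
Posterior odds = Prior odds × LR
               = 3.10 × 5.26
               = 16.31

Step 2: Convert to probability
P(S|E) = Posterior odds / (1 + Posterior odds)
       = 16.31 / (1 + 16.31)
       = 16.31 / 17.31
       = 0.9422

The evidence increased P(S) from 0.7561 to 0.9422.


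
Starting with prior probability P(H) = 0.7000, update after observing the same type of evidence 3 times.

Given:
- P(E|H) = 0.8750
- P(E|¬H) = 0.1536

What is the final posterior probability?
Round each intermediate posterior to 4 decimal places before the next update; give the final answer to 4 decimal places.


Sequential Bayesian updating:

Initial prior: P(H) = 0.7000

Update 1:
  P(E) = 0.8750 × 0.7000 + 0.1536 × 0.3000 = 0.61250000 + 0.04608000 = 0.65858000
  P(H|E) = 0.61250000 / 0.65858000 = 0.9300

Update 2:
  P(E) = 0.8750 × 0.9300 + 0.1536 × 0.0700 = 0.81375000 + 0.01075200 = 0.82450200
  P(H|E) = 0.81375000 / 0.82450200 = 0.9870

Update 3:
  P(E) = 0.8750 × 0.9870 + 0.1536 × 0.0130 = 0.86362500 + 0.00199680 = 0.86562180
  P(H|E) = 0.86362500 / 0.86562180 = 0.9977

Final posterior: 0.9977


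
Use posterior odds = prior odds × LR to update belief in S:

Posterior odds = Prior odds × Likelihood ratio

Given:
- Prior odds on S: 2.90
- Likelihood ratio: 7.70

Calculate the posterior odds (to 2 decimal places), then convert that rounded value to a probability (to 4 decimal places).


Step 1: Calculate posterior odds
Posterior odds = Prior odds × LR
               = 2.90 × 7.70
               = 22.33

Step 2: Convert to probability
P(S|E) = Posterior odds / (1 + Posterior odds)
       = 22.33 / (1 + 22.33)
       = 22.33 / 23.33
       = 0.9571

The evidence increased P(S) from 0.7436 to 0.9571.


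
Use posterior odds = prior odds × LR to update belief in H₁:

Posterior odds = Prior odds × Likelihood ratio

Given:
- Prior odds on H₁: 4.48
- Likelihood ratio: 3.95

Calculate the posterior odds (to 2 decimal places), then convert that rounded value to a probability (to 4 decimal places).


Step 1: Calculate posterior odds
Posterior odds = Prior odds × LR
               = 4.48 × 3.95
               = 17.70

Step 2: Convert to probability
P(H₁|E) = Posterior odds / (1 + Posterior odds)
       = 17.70 / (1 + 17.70)
       = 17.70 / 18.70
       = 0.9465

The evidence increased P(H₁) from 0.8175 to 0.9465.


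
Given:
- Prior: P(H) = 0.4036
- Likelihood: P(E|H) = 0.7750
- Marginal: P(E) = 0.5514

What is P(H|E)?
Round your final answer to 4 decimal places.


Using Bayes' theorem:

P(H|E) = P(E|H) × P(H) / P(E)
       = 0.7750 × 0.4036 / 0.5514
       = 0.31279000 / 0.5514
       = 0.5673

The evidence strengthens our belief in H.
Prior: 0.4036 → Posterior: 0.5673


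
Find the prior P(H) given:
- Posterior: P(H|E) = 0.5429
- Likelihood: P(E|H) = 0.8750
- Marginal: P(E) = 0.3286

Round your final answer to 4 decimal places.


From Bayes' theorem: P(H|E) = P(E|H) × P(H) / P(E)

Rearranging for P(H):
P(H) = P(H|E) × P(E) / P(E|H)
     = 0.5429 × 0.3286 / 0.8750
     = 0.17839694 / 0.8750
     = 0.2039
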